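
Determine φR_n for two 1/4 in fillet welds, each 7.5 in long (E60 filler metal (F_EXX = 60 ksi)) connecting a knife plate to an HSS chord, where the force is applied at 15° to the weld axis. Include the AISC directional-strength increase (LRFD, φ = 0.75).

t_e = 0.707 × 0.25 = 0.1767 in; A_we = 0.1767 × 15 = 2.651 in².
Directional factor: 1.0 + 0.5 sin^1.5(15°) = 1.066.
F_nw = 0.6 × 60 × 1.066 = 38.37 ksi.
φR_n = 0.75 × 38.37 × 2.651 = 76.3 kip.

φR_n ≈ 76.3 kip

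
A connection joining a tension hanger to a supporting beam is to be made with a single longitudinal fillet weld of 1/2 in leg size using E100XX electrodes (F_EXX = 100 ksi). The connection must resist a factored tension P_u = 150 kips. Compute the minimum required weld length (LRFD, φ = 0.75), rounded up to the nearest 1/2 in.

Throat t_e = 0.707 × 0.5 = 0.3535 in.
φr_n = 0.75 × 0.6 × 100 × 0.3535 = 15.91 kips/in.
L_req = P_u / φr_n = 150 / 15.91 = 9.43 in total.
Round up → use L = 9.5 in.

L = 9.5 in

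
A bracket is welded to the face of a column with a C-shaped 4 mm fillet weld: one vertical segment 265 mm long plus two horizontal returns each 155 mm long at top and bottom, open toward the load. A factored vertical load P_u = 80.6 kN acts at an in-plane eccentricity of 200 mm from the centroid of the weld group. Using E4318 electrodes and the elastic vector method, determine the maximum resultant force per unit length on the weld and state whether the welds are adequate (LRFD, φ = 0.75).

f_max ≈ 436 N/mm; adequate

E43XX → F_EXX = 430 MPa.
Total weld length L_w = 575 mm. Treat welds as unit-width lines.
Centroid: x̄ = 2×155×77.5 / 575 = 41.78 mm from the vertical weld.
Polar moment about centroid: J = I_x + I_y = [265³/12 + 2×155×132.5²] + [265×41.78² + 2(155³/12 + 155×35.72²)] = 8472000 mm³.
Direct shear f_v = P/L_w = 80.6×10³ / 575 = 140.2 N/mm (vertical).
Torsion M = P·e = 80.6×10³ × 200 = 16120000 N·mm.
Critical point at (x, y) = (113.2, 132.5) from centroid. f_tx = M·y/J = 252.1 N/mm; f_ty = M·x/J = 215.4 N/mm.
Resultant f_max = √[f_tx² + (f_v + f_ty)²] = √[252.1² + (140.2 + 215.4)²] = 435.9 N/mm.
Capacity per unit length: φr_n = 0.75 × 0.6 × 430 × (0.707 × 4) = 547.2 N/mm.
435.9 ≤ 547.2 → adequate.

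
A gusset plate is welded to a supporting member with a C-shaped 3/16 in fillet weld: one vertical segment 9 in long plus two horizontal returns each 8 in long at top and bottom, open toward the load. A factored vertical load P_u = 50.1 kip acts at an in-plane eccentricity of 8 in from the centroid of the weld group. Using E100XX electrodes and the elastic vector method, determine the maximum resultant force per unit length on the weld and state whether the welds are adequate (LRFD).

f_max ≈ 6.7 kip/in; NOT adequate

E100XX → F_EXX = 100 ksi.
Total weld length L_w = 25 in. Treat welds as unit-width lines.
Centroid: x̄ = 2×8×4 / 25 = 2.56 in from the vertical weld.
Polar moment about centroid: J = I_x + I_y = [9³/12 + 2×8×4.5²] + [9×2.56² + 2(8³/12 + 8×1.44²)] = 562.2 in³.
Direct shear f_v = P/L_w = 50.1 / 25 = 2.004 kip/in (vertical).
Torsion M = P·e = 50.1 × 8 = 400.8 kip·in.
Critical point at (x, y) = (5.44, 4.5) from centroid. f_tx = M·y/J = 3.208 kip/in; f_ty = M·x/J = 3.878 kip/in.
Resultant f_max = √[f_tx² + (f_v + f_ty)²] = √[3.208² + (2.004 + 3.878)²] = 6.7 kip/in.
Capacity per unit length: φr_n = 0.75 × 0.6 × 100 × (0.707 × 0.1875) = 5.965 kip/in.
6.7 > 5.965 → NOT adequate.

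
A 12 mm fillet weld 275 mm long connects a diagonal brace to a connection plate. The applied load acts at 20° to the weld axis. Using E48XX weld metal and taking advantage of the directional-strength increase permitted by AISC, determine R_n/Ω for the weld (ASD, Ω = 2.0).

R_n/Ω ≈ 370 kN

E48XX → F_EXX = 480 MPa.
t_e = 0.707 × 12 = 8.484 mm; A_we = 8.484 × 275 = 2333 mm².
Directional factor: 1.0 + 0.5 sin^1.5(20°) = 1.1.
F_nw = 0.6 × 480 × 1.1 = 316.8 MPa.
R_n/Ω = (316.8 × 2333) / 2.0 × 10⁻³ = 369.6 kN.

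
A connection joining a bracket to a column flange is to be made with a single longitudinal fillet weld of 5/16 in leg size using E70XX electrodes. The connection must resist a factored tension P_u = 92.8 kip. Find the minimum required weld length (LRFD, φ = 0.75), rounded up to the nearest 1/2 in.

L = 13.5 in

E70XX → F_EXX = 70 ksi.
Throat t_e = 0.707 × 0.3125 = 0.2209 in.
φr_n = 0.75 × 0.6 × 70 × 0.2209 = 6.96 kip/in.
L_req = P_u / φr_n = 92.8 / 6.96 = 13.33 in total.
Round up → use L = 13.5 in.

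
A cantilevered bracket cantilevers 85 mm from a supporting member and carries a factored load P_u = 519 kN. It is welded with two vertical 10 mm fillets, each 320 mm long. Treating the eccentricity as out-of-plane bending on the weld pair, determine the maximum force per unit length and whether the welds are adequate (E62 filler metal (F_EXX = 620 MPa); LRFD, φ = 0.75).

f_max ≈ 1530 N/mm; adequate

L_w = 2 × 320 = 640 mm; section modulus (unit throat) S = 2 × L²/6 = 34130 mm².
Direct shear f_v = P/L_w = 519×10³/640 = 810.9 N/mm.
Moment M = P × e = 519×10³ × 85 = 44115000 N·mm; bending f_b = M/S = 1292 N/mm.
f_max = √(f_v² + f_b²) = √(810.9² + 1292²) = 1526 N/mm.
φr_n = 0.75 × 0.6 × 620 × (0.707 × 10) = 1973 N/mm → adequate.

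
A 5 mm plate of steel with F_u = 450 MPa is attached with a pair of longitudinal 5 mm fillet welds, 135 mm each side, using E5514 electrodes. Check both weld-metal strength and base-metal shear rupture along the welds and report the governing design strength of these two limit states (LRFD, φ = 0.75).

E55XX → F_EXX = 550 MPa.
t_e = 0.707 × 5 = 3.535 mm; L = 270 mm.
Weld metal: φR_n = 0.75 × 0.6 × 550 × 3.535 × 270 × 10⁻³ = 236.2 kN.
Base metal (shear rupture): φR_n = 0.75 × 0.6 × 450 × 5 × 270 × 10⁻³ = 273.4 kN.
Governing: weld metal.

φR_n ≈ 236 kN (weld metal governs)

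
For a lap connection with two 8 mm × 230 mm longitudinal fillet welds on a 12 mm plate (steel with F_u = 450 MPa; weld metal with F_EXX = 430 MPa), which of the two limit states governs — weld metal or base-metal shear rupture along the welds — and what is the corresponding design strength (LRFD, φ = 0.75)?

t_e = 0.707 × 8 = 5.656 mm; L = 460 mm.
Weld metal: φR_n = 0.75 × 0.6 × 430 × 5.656 × 460 × 10⁻³ = 503.4 kN.
Base metal (shear rupture): φR_n = 0.75 × 0.6 × 450 × 12 × 460 × 10⁻³ = 1118 kN.
Governing: weld metal.

φR_n ≈ 503 kN (weld metal governs)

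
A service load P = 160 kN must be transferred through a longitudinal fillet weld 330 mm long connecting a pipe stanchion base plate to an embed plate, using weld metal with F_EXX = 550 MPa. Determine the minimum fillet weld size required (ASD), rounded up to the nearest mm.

w = 5 mm

Total weld length L = 330 mm.
Required throat t_e = P × Ω / (0.6 F_EXX × L) = 160 × 2.0 / (0.6 × 550 × 330 × 10⁻³) = 2.938 mm.
Required leg w = t_e / 0.707 = 4.156 mm → use 5 mm.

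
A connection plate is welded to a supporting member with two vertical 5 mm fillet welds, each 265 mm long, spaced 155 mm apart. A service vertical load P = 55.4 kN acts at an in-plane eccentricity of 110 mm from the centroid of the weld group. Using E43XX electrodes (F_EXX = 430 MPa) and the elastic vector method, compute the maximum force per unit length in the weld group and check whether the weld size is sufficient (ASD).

f_max ≈ 221 N/mm; adequate

Total weld length L_w = 530 mm. Treat welds as unit-width lines.
Polar moment about centroid: J = 2[d³/12 + d(b/2)²] = 2[265³/12 + 265×77.5²] = 6285000 mm³.
Direct shear f_v = P/L_w = 55.4×10³ / 530 = 104.5 N/mm (vertical).
Torsion M = P·e = 55.4×10³ × 110 = 6094000 N·mm.
Critical point at (x, y) = (77.5, 132.5) from centroid. f_tx = M·y/J = 128.5 N/mm; f_ty = M·x/J = 75.15 N/mm.
Resultant f_max = √[f_tx² + (f_v + f_ty)²] = √[128.5² + (104.5 + 75.15)²] = 220.9 N/mm.
Capacity per unit length: r_n/Ω = (1/2.0) × 0.6 × 430 × (0.707 × 5) = 456 N/mm.
220.9 ≤ 456 → adequate.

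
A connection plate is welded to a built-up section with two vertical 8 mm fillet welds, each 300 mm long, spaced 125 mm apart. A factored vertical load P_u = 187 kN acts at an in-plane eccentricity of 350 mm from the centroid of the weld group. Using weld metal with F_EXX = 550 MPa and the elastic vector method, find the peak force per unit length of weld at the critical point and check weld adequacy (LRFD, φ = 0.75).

Total weld length L_w = 600 mm. Treat welds as unit-width lines.
Polar moment about centroid: J = 2[d³/12 + d(b/2)²] = 2[300³/12 + 300×62.5²] = 6844000 mm³.
Direct shear f_v = P/L_w = 187×10³ / 600 = 311.7 N/mm (vertical).
Torsion M = P·e = 187×10³ × 350 = 65450000 N·mm.
Critical point at (x, y) = (62.5, 150) from centroid. f_tx = M·y/J = 1435 N/mm; f_ty = M·x/J = 597.7 N/mm.
Resultant f_max = √[f_tx² + (f_v + f_ty)²] = √[1435² + (311.7 + 597.7)²] = 1698 N/mm.
Capacity per unit length: φr_n = 0.75 × 0.6 × 550 × (0.707 × 8) = 1400 N/mm.
1698 > 1400 → NOT adequate.

f_max ≈ 1700 N/mm; NOT adequate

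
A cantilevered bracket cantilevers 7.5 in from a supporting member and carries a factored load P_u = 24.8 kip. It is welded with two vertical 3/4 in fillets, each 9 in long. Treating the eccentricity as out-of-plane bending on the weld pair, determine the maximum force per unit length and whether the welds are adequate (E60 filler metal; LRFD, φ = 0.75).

E60XX → F_EXX = 60 ksi.
L_w = 2 × 9 = 18 in; section modulus (unit throat) S = 2 × L²/6 = 27 in².
Direct shear f_v = P/L_w = 24.8/18 = 1.378 kip/in.
Moment M = P × e = 24.8 × 7.5 = 186 kip·in; bending f_b = M/S = 6.889 kip/in.
f_max = √(f_v² + f_b²) = √(1.378² + 6.889²) = 7.025 kip/in.
φr_n = 0.75 × 0.6 × 60 × (0.707 × 0.75) = 14.32 kip/in → adequate.

f_max ≈ 7.03 kip/in; adequate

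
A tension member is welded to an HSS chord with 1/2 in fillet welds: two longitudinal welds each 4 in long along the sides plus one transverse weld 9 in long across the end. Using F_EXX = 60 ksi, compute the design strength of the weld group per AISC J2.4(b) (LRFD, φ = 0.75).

φR_n ≈ 194 kips

t_e = 0.707 × 0.5 = 0.3535 in.
R_nwl = 0.6 × 60 × 0.3535 × 8 = 101.8 kips (longitudinal, 2 welds).
R_nwt = 0.6 × 60 × 0.3535 × 9 = 114.5 kips (transverse, base value).
(i) R_nwl + R_nwt = 216.3 kips; (ii) 0.85 R_nwl + 1.5 R_nwt = 258.3 kips.
R_n = max = 258.3 kips [governs: (ii)]; φR_n = 193.8 kips.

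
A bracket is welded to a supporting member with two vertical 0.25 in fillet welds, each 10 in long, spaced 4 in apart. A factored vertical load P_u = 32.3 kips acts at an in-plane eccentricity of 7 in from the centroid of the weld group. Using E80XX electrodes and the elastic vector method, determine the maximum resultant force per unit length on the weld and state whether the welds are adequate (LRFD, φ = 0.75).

E80XX → F_EXX = 80 ksi.
Total weld length L_w = 20 in. Treat welds as unit-width lines.
Polar moment about centroid: J = 2[d³/12 + d(b/2)²] = 2[10³/12 + 10×2²] = 246.7 in³.
Direct shear f_v = P/L_w = 32.3 / 20 = 1.615 kip/in (vertical).
Torsion M = P·e = 32.3 × 7 = 226.1 kip·in.
Critical point at (x, y) = (2, 5) from centroid. f_tx = M·y/J = 4.583 kip/in; f_ty = M·x/J = 1.833 kip/in.
Resultant f_max = √[f_tx² + (f_v + f_ty)²] = √[4.583² + (1.615 + 1.833)²] = 5.735 kip/in.
Capacity per unit length: φr_n = 0.75 × 0.6 × 80 × (0.707 × 0.25) = 6.363 kip/in.
5.735 ≤ 6.363 → adequate.

f_max ≈ 5.74 kip/in; adequate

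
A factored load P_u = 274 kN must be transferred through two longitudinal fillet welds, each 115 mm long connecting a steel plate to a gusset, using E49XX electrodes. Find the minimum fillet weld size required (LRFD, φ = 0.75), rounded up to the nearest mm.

w = 8 mm

E49XX → F_EXX = 490 MPa.
Total weld length L = 230 mm.
Required throat t_e = P_u / (φ × 0.6 F_EXX × L) = 274 / (0.75 × 0.6 × 490 × 230 × 10⁻³) = 5.403 mm.
Required leg w = t_e / 0.707 = 7.642 mm → use 8 mm.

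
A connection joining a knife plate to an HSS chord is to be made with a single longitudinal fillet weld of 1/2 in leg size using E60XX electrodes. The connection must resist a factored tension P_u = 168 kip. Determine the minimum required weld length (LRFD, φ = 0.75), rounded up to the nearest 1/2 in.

E60XX → F_EXX = 60 ksi.
Throat t_e = 0.707 × 0.5 = 0.3535 in.
φr_n = 0.75 × 0.6 × 60 × 0.3535 = 9.544 kip/in.
L_req = P_u / φr_n = 168 / 9.544 = 17.6 in total.
Round up → use L = 18 in.

L = 18 in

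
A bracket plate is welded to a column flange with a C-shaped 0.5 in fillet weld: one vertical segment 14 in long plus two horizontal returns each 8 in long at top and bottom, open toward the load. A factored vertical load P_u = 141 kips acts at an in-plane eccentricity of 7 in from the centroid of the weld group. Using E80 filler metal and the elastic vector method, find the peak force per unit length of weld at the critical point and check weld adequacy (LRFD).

f_max ≈ 11 kip/in; adequate

E80XX → F_EXX = 80 ksi.
Total weld length L_w = 30 in. Treat welds as unit-width lines.
Centroid: x̄ = 2×8×4 / 30 = 2.133 in from the vertical weld.
Polar moment about centroid: J = I_x + I_y = [14³/12 + 2×8×7²] + [14×2.133² + 2(8³/12 + 8×1.867²)] = 1217 in³.
Direct shear f_v = P/L_w = 141 / 30 = 4.7 kip/in (vertical).
Torsion M = P·e = 141 × 7 = 987 kip·in.
Critical point at (x, y) = (5.867, 7) from centroid. f_tx = M·y/J = 5.675 kip/in; f_ty = M·x/J = 4.756 kip/in.
Resultant f_max = √[f_tx² + (f_v + f_ty)²] = √[5.675² + (4.7 + 4.756)²] = 11.03 kip/in.
Capacity per unit length: φr_n = 0.75 × 0.6 × 80 × (0.707 × 0.5) = 12.73 kip/in.
11.03 ≤ 12.73 → adequate.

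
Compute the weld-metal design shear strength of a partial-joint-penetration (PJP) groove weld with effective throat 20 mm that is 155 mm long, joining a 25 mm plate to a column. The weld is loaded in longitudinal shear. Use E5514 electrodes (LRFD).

φR_n ≈ 767 kN

E55XX → F_EXX = 550 MPa.
Effective throat (given) t_e = 20 mm.
A_we = 20 × 155 = 3100 mm².
F_nw = 0.6 F_EXX = 330 MPa.
φR_n = 0.75 × 330 × 3100 × 10⁻³ = 767.2 kN.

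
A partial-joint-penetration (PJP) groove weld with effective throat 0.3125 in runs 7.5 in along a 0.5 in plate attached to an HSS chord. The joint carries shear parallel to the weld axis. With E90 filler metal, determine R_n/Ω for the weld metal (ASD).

R_n/Ω ≈ 63.3 kips

E90XX → F_EXX = 90 ksi.
Effective throat (given) t_e = 0.3125 in.
A_we = 0.3125 × 7.5 = 2.344 in².
F_nw = 0.6 F_EXX = 54 ksi.
R_n/Ω = (54 × 2.344) / 2.0 = 63.28 kips.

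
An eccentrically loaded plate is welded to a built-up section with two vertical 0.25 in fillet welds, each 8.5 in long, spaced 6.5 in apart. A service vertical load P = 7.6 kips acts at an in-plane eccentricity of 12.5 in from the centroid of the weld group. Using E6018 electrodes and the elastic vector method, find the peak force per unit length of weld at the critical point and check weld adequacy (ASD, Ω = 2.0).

E60XX → F_EXX = 60 ksi.
Total weld length L_w = 17 in. Treat welds as unit-width lines.
Polar moment about centroid: J = 2[d³/12 + d(b/2)²] = 2[8.5³/12 + 8.5×3.25²] = 281.9 in³.
Direct shear f_v = P/L_w = 7.6 / 17 = 0.4471 kip/in (vertical).
Torsion M = P·e = 7.6 × 12.5 = 95 kip·in.
Critical point at (x, y) = (3.25, 4.25) from centroid. f_tx = M·y/J = 1.432 kip/in; f_ty = M·x/J = 1.095 kip/in.
Resultant f_max = √[f_tx² + (f_v + f_ty)²] = √[1.432² + (0.4471 + 1.095)²] = 2.105 kip/in.
Capacity per unit length: r_n/Ω = (1/2.0) × 0.6 × 60 × (0.707 × 0.25) = 3.181 kip/in.
2.105 ≤ 3.181 → adequate.

f_max ≈ 2.1 kip/in; adequate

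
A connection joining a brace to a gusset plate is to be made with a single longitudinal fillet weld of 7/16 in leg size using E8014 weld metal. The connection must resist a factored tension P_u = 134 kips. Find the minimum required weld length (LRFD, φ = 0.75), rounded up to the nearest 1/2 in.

L = 12.5 in

E80XX → F_EXX = 80 ksi.
Throat t_e = 0.707 × 0.4375 = 0.3093 in.
φr_n = 0.75 × 0.6 × 80 × 0.3093 = 11.14 kips/in.
L_req = P_u / φr_n = 134 / 11.14 = 12.03 in total.
Round up → use L = 12.5 in.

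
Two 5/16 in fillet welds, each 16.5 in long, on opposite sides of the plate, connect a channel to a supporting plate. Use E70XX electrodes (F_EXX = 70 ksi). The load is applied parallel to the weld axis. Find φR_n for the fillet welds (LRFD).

Effective throat t_e = 0.707 × 0.3125 = 0.2209 in.
Total length L = 33 in; A_we = 0.2209 × 33 = 7.291 in².
F_nw = 0.6 F_EXX = 0.6 × 70 = 42 ksi.
φR_n = 0.75 × 42 × 7.291 = 229.7 kip.

φR_n ≈ 230 kip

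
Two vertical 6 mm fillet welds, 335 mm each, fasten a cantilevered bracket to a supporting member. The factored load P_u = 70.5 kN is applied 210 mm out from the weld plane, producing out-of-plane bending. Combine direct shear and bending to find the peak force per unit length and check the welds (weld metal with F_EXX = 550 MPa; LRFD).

f_max ≈ 410 N/mm; adequate

L_w = 2 × 335 = 670 mm; section modulus (unit throat) S = 2 × L²/6 = 37410 mm².
Direct shear f_v = P/L_w = 70.5×10³/670 = 105.2 N/mm.
Moment M = P × e = 70.5×10³ × 210 = 14805000 N·mm; bending f_b = M/S = 395.8 N/mm.
f_max = √(f_v² + f_b²) = √(105.2² + 395.8²) = 409.5 N/mm.
φr_n = 0.75 × 0.6 × 550 × (0.707 × 6) = 1050 N/mm → adequate.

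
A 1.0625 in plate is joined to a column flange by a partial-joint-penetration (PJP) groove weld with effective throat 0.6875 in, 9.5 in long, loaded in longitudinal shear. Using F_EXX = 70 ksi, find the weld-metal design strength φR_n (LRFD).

Effective throat (given) t_e = 0.6875 in.
A_we = 0.6875 × 9.5 = 6.531 in².
F_nw = 0.6 F_EXX = 42 ksi.
φR_n = 0.75 × 42 × 6.531 = 205.7 kips.

φR_n ≈ 206 kips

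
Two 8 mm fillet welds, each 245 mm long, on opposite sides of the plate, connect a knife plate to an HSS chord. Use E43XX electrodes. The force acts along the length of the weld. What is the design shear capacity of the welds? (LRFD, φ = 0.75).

E43XX → F_EXX = 430 MPa.
Effective throat t_e = 0.707 × 8 = 5.656 mm.
Total length L = 490 mm; A_we = 5.656 × 490 = 2771 mm².
F_nw = 0.6 F_EXX = 0.6 × 430 = 258 MPa.
φR_n = 0.75 × 258 × 2771 × 10⁻³ = 536.3 kN.

φR_n ≈ 536 kN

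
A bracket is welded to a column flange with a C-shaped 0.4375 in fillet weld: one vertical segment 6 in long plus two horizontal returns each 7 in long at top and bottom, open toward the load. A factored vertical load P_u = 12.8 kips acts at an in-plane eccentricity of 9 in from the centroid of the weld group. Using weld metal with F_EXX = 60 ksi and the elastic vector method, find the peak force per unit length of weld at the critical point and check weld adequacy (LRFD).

f_max ≈ 3.04 kip/in; adequate

Total weld length L_w = 20 in. Treat welds as unit-width lines.
Centroid: x̄ = 2×7×3.5 / 20 = 2.45 in from the vertical weld.
Polar moment about centroid: J = I_x + I_y = [6³/12 + 2×7×3²] + [6×2.45² + 2(7³/12 + 7×1.05²)] = 252.6 in³.
Direct shear f_v = P/L_w = 12.8 / 20 = 0.64 kip/in (vertical).
Torsion M = P·e = 12.8 × 9 = 115.2 kip·in.
Critical point at (x, y) = (4.55, 3) from centroid. f_tx = M·y/J = 1.368 kip/in; f_ty = M·x/J = 2.075 kip/in.
Resultant f_max = √[f_tx² + (f_v + f_ty)²] = √[1.368² + (0.64 + 2.075)²] = 3.04 kip/in.
Capacity per unit length: φr_n = 0.75 × 0.6 × 60 × (0.707 × 0.4375) = 8.351 kip/in.
3.04 ≤ 8.351 → adequate.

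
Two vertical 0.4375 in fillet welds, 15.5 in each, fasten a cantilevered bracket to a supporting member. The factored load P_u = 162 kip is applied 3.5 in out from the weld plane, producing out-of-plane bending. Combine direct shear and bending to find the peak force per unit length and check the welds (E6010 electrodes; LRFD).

f_max ≈ 8.8 kip/in; NOT adequate

E60XX → F_EXX = 60 ksi.
L_w = 2 × 15.5 = 31 in; section modulus (unit throat) S = 2 × L²/6 = 80.08 in².
Direct shear f_v = P/L_w = 162/31 = 5.226 kip/in.
Moment M = P × e = 162 × 3.5 = 567 kip·in; bending f_b = M/S = 7.08 kip/in.
f_max = √(f_v² + f_b²) = √(5.226² + 7.08²) = 8.8 kip/in.
φr_n = 0.75 × 0.6 × 60 × (0.707 × 0.4375) = 8.351 kip/in → NOT adequate.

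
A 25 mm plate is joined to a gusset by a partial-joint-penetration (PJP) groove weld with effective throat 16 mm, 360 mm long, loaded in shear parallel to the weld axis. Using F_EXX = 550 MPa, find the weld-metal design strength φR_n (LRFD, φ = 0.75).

φR_n ≈ 1430 kN

Effective throat (given) t_e = 16 mm.
A_we = 16 × 360 = 5760 mm².
F_nw = 0.6 F_EXX = 330 MPa.
φR_n = 0.75 × 330 × 5760 × 10⁻³ = 1426 kN.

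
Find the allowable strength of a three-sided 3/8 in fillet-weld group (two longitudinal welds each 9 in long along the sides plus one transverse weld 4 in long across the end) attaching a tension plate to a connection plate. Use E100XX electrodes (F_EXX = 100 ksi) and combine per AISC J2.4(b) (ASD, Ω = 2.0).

t_e = 0.707 × 0.375 = 0.2651 in.
R_nwl = 0.6 × 100 × 0.2651 × 18 = 286.3 kips (longitudinal, 2 welds).
R_nwt = 0.6 × 100 × 0.2651 × 4 = 63.63 kips (transverse, base value).
(i) R_nwl + R_nwt = 350 kips; (ii) 0.85 R_nwl + 1.5 R_nwt = 338.8 kips.
R_n = max = 350 kips [governs: (i)]; R_n/Ω = 175 kips.

R_n/Ω ≈ 175 kips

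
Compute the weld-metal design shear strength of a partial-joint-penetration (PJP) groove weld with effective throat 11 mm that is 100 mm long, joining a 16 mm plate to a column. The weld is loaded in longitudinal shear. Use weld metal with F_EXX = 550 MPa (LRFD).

Effective throat (given) t_e = 11 mm.
A_we = 11 × 100 = 1100 mm².
F_nw = 0.6 F_EXX = 330 MPa.
φR_n = 0.75 × 330 × 1100 × 10⁻³ = 272.2 kN.

φR_n ≈ 272 kN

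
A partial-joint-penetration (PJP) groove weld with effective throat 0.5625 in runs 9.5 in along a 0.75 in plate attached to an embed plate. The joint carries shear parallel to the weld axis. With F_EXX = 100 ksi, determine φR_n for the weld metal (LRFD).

φR_n ≈ 240 kips

Effective throat (given) t_e = 0.5625 in.
A_we = 0.5625 × 9.5 = 5.344 in².
F_nw = 0.6 F_EXX = 60 ksi.
φR_n = 0.75 × 60 × 5.344 = 240.5 kips.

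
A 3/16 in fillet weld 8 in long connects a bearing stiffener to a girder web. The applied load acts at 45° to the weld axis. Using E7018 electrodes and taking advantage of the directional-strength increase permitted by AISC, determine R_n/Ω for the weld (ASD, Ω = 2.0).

R_n/Ω ≈ 28.9 kips

E70XX → F_EXX = 70 ksi.
t_e = 0.707 × 0.1875 = 0.1326 in; A_we = 0.1326 × 8 = 1.06 in².
Directional factor: 1.0 + 0.5 sin^1.5(45°) = 1.297.
F_nw = 0.6 × 70 × 1.297 = 54.49 ksi.
R_n/Ω = (54.49 × 1.06) / 2.0 = 28.89 kips.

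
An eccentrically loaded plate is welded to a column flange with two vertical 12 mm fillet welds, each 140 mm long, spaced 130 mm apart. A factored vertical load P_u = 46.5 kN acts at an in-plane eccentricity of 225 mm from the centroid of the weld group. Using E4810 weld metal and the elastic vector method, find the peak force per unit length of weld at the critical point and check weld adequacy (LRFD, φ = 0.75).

E48XX → F_EXX = 480 MPa.
Total weld length L_w = 280 mm. Treat welds as unit-width lines.
Polar moment about centroid: J = 2[d³/12 + d(b/2)²] = 2[140³/12 + 140×65²] = 1640000 mm³.
Direct shear f_v = P/L_w = 46.5×10³ / 280 = 166.1 N/mm (vertical).
Torsion M = P·e = 46.5×10³ × 225 = 10462000 N·mm.
Critical point at (x, y) = (65, 70) from centroid. f_tx = M·y/J = 446.5 N/mm; f_ty = M·x/J = 414.6 N/mm.
Resultant f_max = √[f_tx² + (f_v + f_ty)²] = √[446.5² + (166.1 + 414.6)²] = 732.5 N/mm.
Capacity per unit length: φr_n = 0.75 × 0.6 × 480 × (0.707 × 12) = 1833 N/mm.
732.5 ≤ 1833 → adequate.

f_max ≈ 732 N/mm; adequate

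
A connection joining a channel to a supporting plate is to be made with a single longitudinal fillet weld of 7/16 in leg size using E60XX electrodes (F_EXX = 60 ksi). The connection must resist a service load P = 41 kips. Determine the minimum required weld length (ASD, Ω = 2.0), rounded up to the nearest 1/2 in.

L = 7.5 in

Throat t_e = 0.707 × 0.4375 = 0.3093 in.
r_n/Ω = (0.6 × 60 × 0.3093) / 2.0 = 5.568 kip/in.
L_req = P / (r_n/Ω) = 41 / 5.568 = 7.364 in total.
Round up → use L = 7.5 in.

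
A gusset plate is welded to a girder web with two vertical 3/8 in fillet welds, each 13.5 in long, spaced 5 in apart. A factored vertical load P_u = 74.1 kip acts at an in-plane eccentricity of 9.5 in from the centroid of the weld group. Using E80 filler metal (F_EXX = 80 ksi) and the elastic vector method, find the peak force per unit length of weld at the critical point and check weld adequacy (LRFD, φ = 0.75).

f_max ≈ 10 kip/in; NOT adequate

Total weld length L_w = 27 in. Treat welds as unit-width lines.
Polar moment about centroid: J = 2[d³/12 + d(b/2)²] = 2[13.5³/12 + 13.5×2.5²] = 578.8 in³.
Direct shear f_v = P/L_w = 74.1 / 27 = 2.744 kip/in (vertical).
Torsion M = P·e = 74.1 × 9.5 = 703.95 kip·in.
Critical point at (x, y) = (2.5, 6.75) from centroid. f_tx = M·y/J = 8.209 kip/in; f_ty = M·x/J = 3.04 kip/in.
Resultant f_max = √[f_tx² + (f_v + f_ty)²] = √[8.209² + (2.744 + 3.04)²] = 10.04 kip/in.
Capacity per unit length: φr_n = 0.75 × 0.6 × 80 × (0.707 × 0.375) = 9.544 kip/in.
10.04 > 9.544 → NOT adequate.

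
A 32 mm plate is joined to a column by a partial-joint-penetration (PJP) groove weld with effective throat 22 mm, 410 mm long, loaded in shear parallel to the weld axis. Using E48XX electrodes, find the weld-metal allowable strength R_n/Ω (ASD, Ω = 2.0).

E48XX → F_EXX = 480 MPa.
Effective throat (given) t_e = 22 mm.
A_we = 22 × 410 = 9020 mm².
F_nw = 0.6 F_EXX = 288 MPa.
R_n/Ω = (288 × 9020) / 2.0 × 10⁻³ = 1299 kN.

R_n/Ω ≈ 1300 kN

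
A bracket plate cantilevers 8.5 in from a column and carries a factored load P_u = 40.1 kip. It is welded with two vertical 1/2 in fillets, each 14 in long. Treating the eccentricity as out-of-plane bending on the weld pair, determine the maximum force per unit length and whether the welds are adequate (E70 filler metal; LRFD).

E70XX → F_EXX = 70 ksi.
L_w = 2 × 14 = 28 in; section modulus (unit throat) S = 2 × L²/6 = 65.33 in².
Direct shear f_v = P/L_w = 40.1/28 = 1.432 kip/in.
Moment M = P × e = 40.1 × 8.5 = 340.85 kip·in; bending f_b = M/S = 5.217 kip/in.
f_max = √(f_v² + f_b²) = √(1.432² + 5.217²) = 5.41 kip/in.
φr_n = 0.75 × 0.6 × 70 × (0.707 × 0.5) = 11.14 kip/in → adequate.

f_max ≈ 5.41 kip/in; adequate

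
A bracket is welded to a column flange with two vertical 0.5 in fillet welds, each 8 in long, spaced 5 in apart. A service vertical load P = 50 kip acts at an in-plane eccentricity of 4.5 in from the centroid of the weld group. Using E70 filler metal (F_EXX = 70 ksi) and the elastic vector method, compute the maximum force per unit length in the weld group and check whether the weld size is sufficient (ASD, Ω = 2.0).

Total weld length L_w = 16 in. Treat welds as unit-width lines.
Polar moment about centroid: J = 2[d³/12 + d(b/2)²] = 2[8³/12 + 8×2.5²] = 185.3 in³.
Direct shear f_v = P/L_w = 50 / 16 = 3.125 kip/in (vertical).
Torsion M = P·e = 50 × 4.5 = 225 kip·in.
Critical point at (x, y) = (2.5, 4) from centroid. f_tx = M·y/J = 4.856 kip/in; f_ty = M·x/J = 3.035 kip/in.
Resultant f_max = √[f_tx² + (f_v + f_ty)²] = √[4.856² + (3.125 + 3.035)²] = 7.844 kip/in.
Capacity per unit length: r_n/Ω = (1/2.0) × 0.6 × 70 × (0.707 × 0.5) = 7.423 kip/in.
7.844 > 7.423 → NOT adequate.

f_max ≈ 7.84 kip/in; NOT adequate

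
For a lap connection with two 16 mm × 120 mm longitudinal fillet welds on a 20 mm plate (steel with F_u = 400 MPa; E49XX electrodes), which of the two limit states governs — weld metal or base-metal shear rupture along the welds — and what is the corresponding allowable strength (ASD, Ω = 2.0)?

R_n/Ω ≈ 399 kN (weld metal governs)

E49XX → F_EXX = 490 MPa.
t_e = 0.707 × 16 = 11.31 mm; L = 240 mm.
Weld metal: R_n/Ω = (1/2.0) × 0.6 × 490 × 11.31 × 240 × 10⁻³ = 399.1 kN.
Base metal (shear rupture): R_n/Ω = (1/2.0) × 0.6 × 400 × 20 × 240 × 10⁻³ = 576 kN.
Governing: weld metal.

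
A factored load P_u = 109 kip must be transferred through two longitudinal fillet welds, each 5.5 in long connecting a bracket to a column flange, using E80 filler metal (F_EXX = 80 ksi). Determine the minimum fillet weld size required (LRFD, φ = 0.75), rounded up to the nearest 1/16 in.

Total weld length L = 11 in.
Required throat t_e = P_u / (φ × 0.6 F_EXX × L) = 109 / (0.75 × 0.6 × 80 × 11) = 0.2753 in.
Required leg w = t_e / 0.707 = 0.3893 in → use 7/16 in.

w = 7/16 in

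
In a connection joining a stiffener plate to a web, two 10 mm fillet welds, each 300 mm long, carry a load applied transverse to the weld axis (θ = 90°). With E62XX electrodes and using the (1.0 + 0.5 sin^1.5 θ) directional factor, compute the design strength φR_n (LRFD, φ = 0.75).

φR_n ≈ 1780 kN

E62XX → F_EXX = 620 MPa.
t_e = 0.707 × 10 = 7.07 mm; A_we = 7.07 × 600 = 4242 mm².
Directional factor: 1.0 + 0.5 sin^1.5(90°) = 1.5.
F_nw = 0.6 × 620 × 1.5 = 558 MPa.
φR_n = 0.75 × 558 × 4242 × 10⁻³ = 1775 kN.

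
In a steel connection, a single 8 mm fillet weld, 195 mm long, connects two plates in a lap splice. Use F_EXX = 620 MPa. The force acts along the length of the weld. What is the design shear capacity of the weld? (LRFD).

Effective throat t_e = 0.707 × 8 = 5.656 mm.
Total length L = 195 mm; A_we = 5.656 × 195 = 1103 mm².
F_nw = 0.6 F_EXX = 0.6 × 620 = 372 MPa.
φR_n = 0.75 × 372 × 1103 × 10⁻³ = 307.7 kN.

φR_n ≈ 308 kN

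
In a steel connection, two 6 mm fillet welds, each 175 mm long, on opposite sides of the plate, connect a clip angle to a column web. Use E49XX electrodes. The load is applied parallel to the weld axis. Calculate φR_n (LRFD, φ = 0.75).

E49XX → F_EXX = 490 MPa.
Effective throat t_e = 0.707 × 6 = 4.242 mm.
Total length L = 350 mm; A_we = 4.242 × 350 = 1485 mm².
F_nw = 0.6 F_EXX = 0.6 × 490 = 294 MPa.
φR_n = 0.75 × 294 × 1485 × 10⁻³ = 327.4 kN.

φR_n ≈ 327 kN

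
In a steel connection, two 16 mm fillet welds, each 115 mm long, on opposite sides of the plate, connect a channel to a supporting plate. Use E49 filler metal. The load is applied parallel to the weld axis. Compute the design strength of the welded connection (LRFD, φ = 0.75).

E49XX → F_EXX = 490 MPa.
Effective throat t_e = 0.707 × 16 = 11.31 mm.
Total length L = 230 mm; A_we = 11.31 × 230 = 2602 mm².
F_nw = 0.6 F_EXX = 0.6 × 490 = 294 MPa.
φR_n = 0.75 × 294 × 2602 × 10⁻³ = 573.7 kN.

φR_n ≈ 574 kN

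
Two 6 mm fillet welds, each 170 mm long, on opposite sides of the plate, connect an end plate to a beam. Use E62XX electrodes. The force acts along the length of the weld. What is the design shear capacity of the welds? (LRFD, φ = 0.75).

E62XX → F_EXX = 620 MPa.
Effective throat t_e = 0.707 × 6 = 4.242 mm.
Total length L = 340 mm; A_we = 4.242 × 340 = 1442 mm².
F_nw = 0.6 F_EXX = 0.6 × 620 = 372 MPa.
φR_n = 0.75 × 372 × 1442 × 10⁻³ = 402.4 kN.

φR_n ≈ 402 kN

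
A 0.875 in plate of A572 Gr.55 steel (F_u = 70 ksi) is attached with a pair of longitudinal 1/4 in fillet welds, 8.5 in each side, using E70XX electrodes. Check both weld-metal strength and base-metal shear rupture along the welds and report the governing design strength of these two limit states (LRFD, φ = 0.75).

E70XX → F_EXX = 70 ksi.
t_e = 0.707 × 0.25 = 0.1767 in; L = 17 in.
Weld metal: φR_n = 0.75 × 0.6 × 70 × 0.1767 × 17 = 94.65 kips.
Base metal (shear rupture): φR_n = 0.75 × 0.6 × 70 × 0.875 × 17 = 468.6 kips.
Governing: weld metal.

φR_n ≈ 94.6 kips (weld metal governs)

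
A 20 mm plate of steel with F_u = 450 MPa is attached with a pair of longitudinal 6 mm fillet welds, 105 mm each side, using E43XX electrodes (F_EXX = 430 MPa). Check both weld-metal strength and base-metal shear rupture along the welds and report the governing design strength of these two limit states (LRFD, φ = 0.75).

t_e = 0.707 × 6 = 4.242 mm; L = 210 mm.
Weld metal: φR_n = 0.75 × 0.6 × 430 × 4.242 × 210 × 10⁻³ = 172.4 kN.
Base metal (shear rupture): φR_n = 0.75 × 0.6 × 450 × 20 × 210 × 10⁻³ = 850.5 kN.
Governing: weld metal.

φR_n ≈ 172 kN (weld metal governs)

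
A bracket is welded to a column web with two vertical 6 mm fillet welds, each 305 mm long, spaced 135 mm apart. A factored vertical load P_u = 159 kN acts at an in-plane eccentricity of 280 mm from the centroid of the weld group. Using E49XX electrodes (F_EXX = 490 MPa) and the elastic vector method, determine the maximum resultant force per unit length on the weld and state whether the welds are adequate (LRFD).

f_max ≈ 1120 N/mm; NOT adequate

Total weld length L_w = 610 mm. Treat welds as unit-width lines.
Polar moment about centroid: J = 2[d³/12 + d(b/2)²] = 2[305³/12 + 305×67.5²] = 7508000 mm³.
Direct shear f_v = P/L_w = 159×10³ / 610 = 260.7 N/mm (vertical).
Torsion M = P·e = 159×10³ × 280 = 44520000 N·mm.
Critical point at (x, y) = (67.5, 152.5) from centroid. f_tx = M·y/J = 904.3 N/mm; f_ty = M·x/J = 400.2 N/mm.
Resultant f_max = √[f_tx² + (f_v + f_ty)²] = √[904.3² + (260.7 + 400.2)²] = 1120 N/mm.
Capacity per unit length: φr_n = 0.75 × 0.6 × 490 × (0.707 × 6) = 935.4 N/mm.
1120 > 935.4 → NOT adequate.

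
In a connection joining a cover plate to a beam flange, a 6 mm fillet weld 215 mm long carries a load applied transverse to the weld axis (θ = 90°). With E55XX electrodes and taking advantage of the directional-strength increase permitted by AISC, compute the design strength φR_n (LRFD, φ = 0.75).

φR_n ≈ 339 kN

E55XX → F_EXX = 550 MPa.
t_e = 0.707 × 6 = 4.242 mm; A_we = 4.242 × 215 = 912 mm².
Directional factor: 1.0 + 0.5 sin^1.5(90°) = 1.5.
F_nw = 0.6 × 550 × 1.5 = 495 MPa.
φR_n = 0.75 × 495 × 912 × 10⁻³ = 338.6 kN.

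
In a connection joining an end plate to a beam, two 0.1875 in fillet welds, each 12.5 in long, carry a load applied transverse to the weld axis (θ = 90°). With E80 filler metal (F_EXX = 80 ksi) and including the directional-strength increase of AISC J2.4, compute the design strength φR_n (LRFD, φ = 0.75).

φR_n ≈ 179 kips

t_e = 0.707 × 0.1875 = 0.1326 in; A_we = 0.1326 × 25 = 3.314 in².
Directional factor: 1.0 + 0.5 sin^1.5(90°) = 1.5.
F_nw = 0.6 × 80 × 1.5 = 72 ksi.
φR_n = 0.75 × 72 × 3.314 = 179 kips.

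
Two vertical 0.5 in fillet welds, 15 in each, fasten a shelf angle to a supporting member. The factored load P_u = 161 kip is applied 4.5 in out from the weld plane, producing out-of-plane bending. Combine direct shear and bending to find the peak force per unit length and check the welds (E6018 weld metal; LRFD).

f_max ≈ 11.1 kip/in; NOT adequate

E60XX → F_EXX = 60 ksi.
L_w = 2 × 15 = 30 in; section modulus (unit throat) S = 2 × L²/6 = 75 in².
Direct shear f_v = P/L_w = 161/30 = 5.367 kip/in.
Moment M = P × e = 161 × 4.5 = 724.5 kip·in; bending f_b = M/S = 9.66 kip/in.
f_max = √(f_v² + f_b²) = √(5.367² + 9.66²) = 11.05 kip/in.
φr_n = 0.75 × 0.6 × 60 × (0.707 × 0.5) = 9.544 kip/in → NOT adequate.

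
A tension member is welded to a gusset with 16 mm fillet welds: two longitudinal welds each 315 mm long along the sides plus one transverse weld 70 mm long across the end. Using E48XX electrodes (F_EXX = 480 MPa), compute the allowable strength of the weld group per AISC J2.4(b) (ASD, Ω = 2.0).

R_n/Ω ≈ 1140 kN

t_e = 0.707 × 16 = 11.31 mm.
R_nwl = 0.6 × 480 × 11.31 × 630 × 10⁻³ = 2052 kN (longitudinal, 2 welds).
R_nwt = 0.6 × 480 × 11.31 × 70 × 10⁻³ = 228 kN (transverse, base value).
(i) R_nwl + R_nwt = 2280 kN; (ii) 0.85 R_nwl + 1.5 R_nwt = 2087 kN.
R_n = max = 2280 kN [governs: (i)]; R_n/Ω = 1140 kN.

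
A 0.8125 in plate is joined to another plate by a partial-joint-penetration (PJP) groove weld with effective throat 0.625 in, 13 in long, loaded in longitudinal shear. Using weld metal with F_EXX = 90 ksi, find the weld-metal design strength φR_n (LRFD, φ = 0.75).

φR_n ≈ 329 kip

Effective throat (given) t_e = 0.625 in.
A_we = 0.625 × 13 = 8.125 in².
F_nw = 0.6 F_EXX = 54 ksi.
φR_n = 0.75 × 54 × 8.125 = 329.1 kip.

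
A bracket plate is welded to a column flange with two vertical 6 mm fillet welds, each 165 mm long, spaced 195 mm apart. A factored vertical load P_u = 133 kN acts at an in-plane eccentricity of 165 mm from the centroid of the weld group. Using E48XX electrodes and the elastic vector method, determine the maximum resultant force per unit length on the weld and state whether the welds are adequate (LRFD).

E48XX → F_EXX = 480 MPa.
Total weld length L_w = 330 mm. Treat welds as unit-width lines.
Polar moment about centroid: J = 2[d³/12 + d(b/2)²] = 2[165³/12 + 165×97.5²] = 3886000 mm³.
Direct shear f_v = P/L_w = 133×10³ / 330 = 403 N/mm (vertical).
Torsion M = P·e = 133×10³ × 165 = 21945000 N·mm.
Critical point at (x, y) = (97.5, 82.5) from centroid. f_tx = M·y/J = 465.9 N/mm; f_ty = M·x/J = 550.6 N/mm.
Resultant f_max = √[f_tx² + (f_v + f_ty)²] = √[465.9² + (403 + 550.6)²] = 1061 N/mm.
Capacity per unit length: φr_n = 0.75 × 0.6 × 480 × (0.707 × 6) = 916.3 N/mm.
1061 > 916.3 → NOT adequate.

f_max ≈ 1060 N/mm; NOT adequate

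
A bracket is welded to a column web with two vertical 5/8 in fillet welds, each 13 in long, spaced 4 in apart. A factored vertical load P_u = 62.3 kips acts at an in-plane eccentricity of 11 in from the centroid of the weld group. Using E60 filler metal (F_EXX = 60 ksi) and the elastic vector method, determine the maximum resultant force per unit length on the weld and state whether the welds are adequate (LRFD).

Total weld length L_w = 26 in. Treat welds as unit-width lines.
Polar moment about centroid: J = 2[d³/12 + d(b/2)²] = 2[13³/12 + 13×2²] = 470.2 in³.
Direct shear f_v = P/L_w = 62.3 / 26 = 2.396 kip/in (vertical).
Torsion M = P·e = 62.3 × 11 = 685.3 kip·in.
Critical point at (x, y) = (2, 6.5) from centroid. f_tx = M·y/J = 9.474 kip/in; f_ty = M·x/J = 2.915 kip/in.
Resultant f_max = √[f_tx² + (f_v + f_ty)²] = √[9.474² + (2.396 + 2.915)²] = 10.86 kip/in.
Capacity per unit length: φr_n = 0.75 × 0.6 × 60 × (0.707 × 0.625) = 11.93 kip/in.
10.86 ≤ 11.93 → adequate.

f_max ≈ 10.9 kip/in; adequate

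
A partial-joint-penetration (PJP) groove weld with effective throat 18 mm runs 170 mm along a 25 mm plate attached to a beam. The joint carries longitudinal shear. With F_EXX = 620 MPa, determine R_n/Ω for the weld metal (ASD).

R_n/Ω ≈ 569 kN

Effective throat (given) t_e = 18 mm.
A_we = 18 × 170 = 3060 mm².
F_nw = 0.6 F_EXX = 372 MPa.
R_n/Ω = (372 × 3060) / 2.0 × 10⁻³ = 569.2 kN.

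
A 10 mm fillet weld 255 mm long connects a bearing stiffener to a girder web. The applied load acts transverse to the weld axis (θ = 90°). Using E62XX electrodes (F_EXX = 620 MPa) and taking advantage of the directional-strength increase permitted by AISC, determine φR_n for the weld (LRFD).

φR_n ≈ 754 kN

t_e = 0.707 × 10 = 7.07 mm; A_we = 7.07 × 255 = 1803 mm².
Directional factor: 1.0 + 0.5 sin^1.5(90°) = 1.5.
F_nw = 0.6 × 620 × 1.5 = 558 MPa.
φR_n = 0.75 × 558 × 1803 × 10⁻³ = 754.5 kN.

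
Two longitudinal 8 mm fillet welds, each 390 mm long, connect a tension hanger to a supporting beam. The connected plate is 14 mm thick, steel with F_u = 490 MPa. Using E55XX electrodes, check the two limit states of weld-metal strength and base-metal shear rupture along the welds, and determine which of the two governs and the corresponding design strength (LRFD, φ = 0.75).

φR_n ≈ 1090 kN (weld metal governs)

E55XX → F_EXX = 550 MPa.
t_e = 0.707 × 8 = 5.656 mm; L = 780 mm.
Weld metal: φR_n = 0.75 × 0.6 × 550 × 5.656 × 780 × 10⁻³ = 1092 kN.
Base metal (shear rupture): φR_n = 0.75 × 0.6 × 490 × 14 × 780 × 10⁻³ = 2408 kN.
Governing: weld metal.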